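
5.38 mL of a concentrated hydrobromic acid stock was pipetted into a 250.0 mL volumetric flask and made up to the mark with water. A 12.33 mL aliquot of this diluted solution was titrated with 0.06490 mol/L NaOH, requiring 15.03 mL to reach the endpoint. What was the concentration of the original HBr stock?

3.68 M

n(NaOH) = 0.06490 x 0.01503 = 0.0009754 mol.
n(HBr) in the aliquot = 0.0009754 mol.
[diluted HBr] = 0.0009754 / 0.01233 = 0.07911 M.
Dilution factor = 250.0/5.380 = 46.47, so [stock] = 0.07911 x 46.47 = 3.68 M.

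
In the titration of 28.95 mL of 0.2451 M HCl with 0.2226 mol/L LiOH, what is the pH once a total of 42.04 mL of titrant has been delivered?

n(acid) = 0.2451 x 0.02895 = 0.007096 mol; n(LiOH) added = 0.2226 x 0.04204 = 0.009358 mol.
Base is in excess by 0.009358 - 0.007096 = 0.002262 mol in a total volume of 0.07099 L.
[OH^-] = 0.002262/0.07099 = 0.03187 M, so pOH = 1.50 and pH = 14.00 - 1.50 = 12.50.

12.50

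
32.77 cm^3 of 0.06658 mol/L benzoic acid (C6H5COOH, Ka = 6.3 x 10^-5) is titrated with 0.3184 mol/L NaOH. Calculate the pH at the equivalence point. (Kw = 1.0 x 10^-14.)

8.47

n(C6H5COOH) = 0.06658 x 0.03277 = 0.002182 mol; V(NaOH) at equivalence = 0.002182/0.3184 = 0.006852 L.
At equivalence all the acid is converted to C6H5COO-; total volume = 0.03277 + 0.006852 = 0.03962 L, so [C6H5COO-] = 0.002182/0.03962 = 0.05507 M.
Kb = Kw/Ka = 1.0e-14 / 6.3 x 10^-5 = 1.59e-10.
[OH^-] = sqrt(Kb x [C6H5COO-]) = sqrt(1.59e-10 x 0.05507) = 2.96e-6 M.
pOH = 5.53, so pH = 14.00 - 5.53 = 8.47.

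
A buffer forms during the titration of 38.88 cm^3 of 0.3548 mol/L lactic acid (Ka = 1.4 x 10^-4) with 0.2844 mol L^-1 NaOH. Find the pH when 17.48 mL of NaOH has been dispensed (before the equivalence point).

Initial n(HC3H5O3) = 0.3548 x 0.03888 = 0.01379 mol.
n(NaOH) added = 0.2844 x 0.01748 = 0.004971 mol, converting that many moles of HC3H5O3 to C3H5O3-.
Remaining n(HC3H5O3) = 0.008823 mol; n(C3H5O3-) = 0.004971 mol.
By Henderson-Hasselbalch, pH = pKa + log([A^-]/[HA]) = 3.85 + log(0.004971/0.008823) = 3.85 + (-0.25) = 3.60.

3.60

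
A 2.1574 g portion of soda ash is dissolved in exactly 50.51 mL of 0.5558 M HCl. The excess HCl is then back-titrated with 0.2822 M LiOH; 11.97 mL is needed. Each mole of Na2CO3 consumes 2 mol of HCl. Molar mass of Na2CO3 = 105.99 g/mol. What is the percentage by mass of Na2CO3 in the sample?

60.7%

Total n(HCl) added = 0.5558 x 0.05051 = 0.02807 mol.
n(LiOH) used = 0.2822 x 0.01197 = 0.003378 mol, which equals the excess n(HCl).
So n(HCl) consumed by the sample = 0.02807 - 0.003378 = 0.02470 mol.
n(Na2CO3) = 0.02470 / 2 = 0.01235 mol.
mass Na2CO3 = 0.01235 x 105.99 = 1.309 g, so %Na2CO3 = 1.309/2.1574 x 100 = 60.7%.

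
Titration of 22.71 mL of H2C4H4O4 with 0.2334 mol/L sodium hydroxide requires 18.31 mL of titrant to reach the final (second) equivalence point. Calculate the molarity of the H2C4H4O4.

0.0941 M

n(NaOH) = 0.2334 x 0.01831 = 0.004274 mol.
At the final (second) equivalence point, 2 mol OH^- react per mol H2C4H4O4, so n(H2C4H4O4) = 0.004274 / 2 = 0.002137 mol.
[H2C4H4O4] = 0.002137 / 0.02271 L = 0.0941 M.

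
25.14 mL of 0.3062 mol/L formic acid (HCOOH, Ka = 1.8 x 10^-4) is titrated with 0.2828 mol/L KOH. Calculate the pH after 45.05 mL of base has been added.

n(acid) = 0.3062 x 0.02514 = 0.007698 mol; n(KOH) added = 0.2828 x 0.04505 = 0.01274 mol.
Base is in excess by 0.01274 - 0.007698 = 0.005042 mol in a total volume of 0.07019 L.
[OH^-] = 0.005042/0.07019 = 0.07184 M, so pOH = 1.14 and pH = 14.00 - 1.14 = 12.86.

12.86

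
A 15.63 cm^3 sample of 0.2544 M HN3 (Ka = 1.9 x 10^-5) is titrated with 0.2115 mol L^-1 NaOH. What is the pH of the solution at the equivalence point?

n(HN3) = 0.2544 x 0.01563 = 0.003976 mol; V(NaOH) at equivalence = 0.003976/0.2115 = 0.01880 L.
At equivalence all the acid is converted to N3-; total volume = 0.01563 + 0.01880 = 0.03443 L, so [N3-] = 0.003976/0.03443 = 0.1155 M.
Kb = Kw/Ka = 1.0e-14 / 1.9 x 10^-5 = 5.26e-10.
[OH^-] = sqrt(Kb x [N3-]) = sqrt(5.26e-10 x 0.1155) = 7.80e-6 M.
pOH = 5.11, so pH = 14.00 - 5.11 = 8.89.

8.89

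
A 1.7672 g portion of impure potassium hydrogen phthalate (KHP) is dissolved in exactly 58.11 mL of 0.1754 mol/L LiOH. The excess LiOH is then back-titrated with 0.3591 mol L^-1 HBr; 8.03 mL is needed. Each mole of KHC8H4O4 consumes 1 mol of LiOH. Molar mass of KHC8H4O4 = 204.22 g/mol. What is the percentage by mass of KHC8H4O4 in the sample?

Total n(LiOH) added = 0.1754 x 0.05811 = 0.01019 mol.
n(HBr) used = 0.3591 x 0.008030 = 0.002884 mol, which equals the excess n(LiOH).
So n(LiOH) consumed by the sample = 0.01019 - 0.002884 = 0.007309 mol.
n(KHC8H4O4) = 0.007309 / 1 = 0.007309 mol.
mass KHC8H4O4 = 0.007309 x 204.22 = 1.493 g, so %KHC8H4O4 = 1.493/1.7672 x 100 = 84.5%.

84.5%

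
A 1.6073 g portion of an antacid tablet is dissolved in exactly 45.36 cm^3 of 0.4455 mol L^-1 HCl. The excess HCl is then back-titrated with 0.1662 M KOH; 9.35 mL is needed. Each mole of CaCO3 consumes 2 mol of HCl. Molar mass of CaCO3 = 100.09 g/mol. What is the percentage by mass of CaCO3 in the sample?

Total n(HCl) added = 0.4455 x 0.04536 = 0.02021 mol.
n(KOH) used = 0.1662 x 0.009350 = 0.001554 mol, which equals the excess n(HCl).
So n(HCl) consumed by the sample = 0.02021 - 0.001554 = 0.01865 mol.
n(CaCO3) = 0.01865 / 2 = 0.009327 mol.
mass CaCO3 = 0.009327 x 100.09 = 0.9335 g, so %CaCO3 = 0.9335/1.6073 x 100 = 58.1%.

58.1%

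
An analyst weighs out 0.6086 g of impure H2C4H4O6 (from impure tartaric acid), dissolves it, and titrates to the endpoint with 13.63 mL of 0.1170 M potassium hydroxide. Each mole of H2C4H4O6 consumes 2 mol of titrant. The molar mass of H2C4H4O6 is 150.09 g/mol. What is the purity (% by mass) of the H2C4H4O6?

n(KOH) = 0.1170 x 0.01363 = 0.001595 mol.
n(H2C4H4O6) = 0.001595 / 2 = 0.0007974 mol.
mass of H2C4H4O6 = 0.0007974 x 150.09 = 0.1197 g.
% purity = 0.1197 / 0.6086 x 100 = 19.7%.

19.7%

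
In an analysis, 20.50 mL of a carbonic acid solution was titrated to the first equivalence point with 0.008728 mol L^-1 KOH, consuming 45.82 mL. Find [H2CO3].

0.0195 M

n(KOH) = 0.008728 x 0.04582 = 0.0003999 mol.
At the first equivalence point, 1 mol OH^- react per mol H2CO3, so n(H2CO3) = 0.0003999 / 1 = 0.0003999 mol.
[H2CO3] = 0.0003999 / 0.02050 L = 0.0195 M.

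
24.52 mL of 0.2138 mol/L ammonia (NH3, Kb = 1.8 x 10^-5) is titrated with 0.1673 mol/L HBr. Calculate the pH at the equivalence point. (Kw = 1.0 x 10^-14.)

n(NH3) = 0.2138 x 0.02452 = 0.005242 mol; V(HBr) at equivalence = 0.005242/0.1673 = 0.03134 L.
At equivalence the base is fully converted to NH4+; total volume = 0.05586 L, so [NH4+] = 0.005242/0.05586 = 0.09386 M.
Ka(NH4+) = Kw/Kb = 1.0e-14 / 1.8 x 10^-5 = 5.56e-10.
[H^+] = sqrt(Ka x [NH4+]) = sqrt(5.56e-10 x 0.09386) = 7.22e-6 M.
pH = -log(7.22e-6) = 5.14.

5.14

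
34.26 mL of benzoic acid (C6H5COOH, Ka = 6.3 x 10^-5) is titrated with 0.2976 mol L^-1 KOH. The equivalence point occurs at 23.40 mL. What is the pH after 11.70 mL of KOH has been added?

11.70 mL is exactly half the equivalence volume (23.40/2), i.e. the half-equivalence point.
There, n(HA) = n(A^-), so pH = pKa = -log(6.3 x 10^-5) = 4.20.

4.20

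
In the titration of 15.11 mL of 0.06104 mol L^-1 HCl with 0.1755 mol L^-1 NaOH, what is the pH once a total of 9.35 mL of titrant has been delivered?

n(acid) = 0.06104 x 0.01511 = 0.0009223 mol; n(NaOH) added = 0.1755 x 0.009350 = 0.001641 mol.
Base is in excess by 0.001641 - 0.0009223 = 0.0007186 mol in a total volume of 0.02446 L.
[OH^-] = 0.0007186/0.02446 = 0.02938 M, so pOH = 1.53 and pH = 14.00 - 1.53 = 12.47.

12.47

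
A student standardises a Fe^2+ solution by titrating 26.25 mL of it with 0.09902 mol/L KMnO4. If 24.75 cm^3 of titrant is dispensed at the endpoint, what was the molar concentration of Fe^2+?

n(KMnO4) = 0.09902 x 0.02475 = 0.002451 mol.
From the balanced equation, 1 mol KMnO4 reacts with 5 mol Fe^2+, so n(Fe^2+) = 0.002451 x 5/1 = 0.01225 mol.
[Fe^2+] = 0.01225 / 0.02625 L = 0.467 M.

0.467 M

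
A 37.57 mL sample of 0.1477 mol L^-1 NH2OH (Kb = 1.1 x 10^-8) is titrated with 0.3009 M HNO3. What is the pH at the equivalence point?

3.52

n(NH2OH) = 0.1477 x 0.03757 = 0.005549 mol; V(HNO3) at equivalence = 0.005549/0.3009 = 0.01844 L.
At equivalence the base is fully converted to NH3OH+; total volume = 0.05601 L, so [NH3OH+] = 0.005549/0.05601 = 0.09907 M.
Ka(NH3OH+) = Kw/Kb = 1.0e-14 / 1.1 x 10^-8 = 9.09e-7.
[H^+] = sqrt(Ka x [NH3OH+]) = sqrt(9.09e-7 x 0.09907) = 0.000300 M.
pH = -log(0.000300) = 3.52.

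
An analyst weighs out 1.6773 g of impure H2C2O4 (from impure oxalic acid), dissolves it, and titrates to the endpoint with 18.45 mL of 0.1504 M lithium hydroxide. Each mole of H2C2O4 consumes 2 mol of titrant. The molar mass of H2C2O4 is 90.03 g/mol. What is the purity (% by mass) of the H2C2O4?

n(LiOH) = 0.1504 x 0.01845 = 0.002775 mol.
n(H2C2O4) = 0.002775 / 2 = 0.001387 mol.
mass of H2C2O4 = 0.001387 x 90.03 = 0.1249 g.
% purity = 0.1249 / 1.6773 x 100 = 7.45%.

7.45%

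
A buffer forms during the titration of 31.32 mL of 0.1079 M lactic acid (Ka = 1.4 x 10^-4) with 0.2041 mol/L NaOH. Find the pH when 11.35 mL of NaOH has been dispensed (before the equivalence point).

Initial n(HC3H5O3) = 0.1079 x 0.03132 = 0.003379 mol.
n(NaOH) added = 0.2041 x 0.01135 = 0.002317 mol, converting that many moles of HC3H5O3 to C3H5O3-.
Remaining n(HC3H5O3) = 0.001063 mol; n(C3H5O3-) = 0.002317 mol.
By Henderson-Hasselbalch, pH = pKa + log([A^-]/[HA]) = 3.85 + log(0.002317/0.001063) = 3.85 + (+0.34) = 4.19.

4.19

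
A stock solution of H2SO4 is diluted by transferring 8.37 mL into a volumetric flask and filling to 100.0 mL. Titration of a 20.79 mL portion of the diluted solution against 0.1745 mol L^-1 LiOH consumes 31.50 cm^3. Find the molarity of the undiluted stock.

1.58 M

n(LiOH) = 0.1745 x 0.03150 = 0.005497 mol.
n(H2SO4) in the aliquot = 0.005497 x 1/2 = 0.002748 mol.
[diluted H2SO4] = 0.002748 / 0.02079 = 0.1322 M.
Dilution factor = 100.0/8.370 = 11.95, so [stock] = 0.1322 x 11.95 = 1.58 M.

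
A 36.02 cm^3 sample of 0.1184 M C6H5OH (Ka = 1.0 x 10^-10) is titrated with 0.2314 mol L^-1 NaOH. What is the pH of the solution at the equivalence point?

n(C6H5OH) = 0.1184 x 0.03602 = 0.004265 mol; V(NaOH) at equivalence = 0.004265/0.2314 = 0.01843 L.
At equivalence all the acid is converted to C6H5O-; total volume = 0.03602 + 0.01843 = 0.05445 L, so [C6H5O-] = 0.004265/0.05445 = 0.07832 M.
Kb = Kw/Ka = 1.0e-14 / 1.0 x 10^-10 = 0.000100.
[OH^-] = sqrt(Kb x [C6H5O-]) = sqrt(0.000100 x 0.07832) = 0.00280 M.
pOH = 2.55, so pH = 14.00 - 2.55 = 11.45.

11.45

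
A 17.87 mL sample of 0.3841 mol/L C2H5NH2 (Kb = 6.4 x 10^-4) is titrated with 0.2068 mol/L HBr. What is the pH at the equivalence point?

n(C2H5NH2) = 0.3841 x 0.01787 = 0.006864 mol; V(HBr) at equivalence = 0.006864/0.2068 = 0.03319 L.
At equivalence the base is fully converted to C2H5NH3+; total volume = 0.05106 L, so [C2H5NH3+] = 0.006864/0.05106 = 0.1344 M.
Ka(C2H5NH3+) = Kw/Kb = 1.0e-14 / 6.4 x 10^-4 = 1.56e-11.
[H^+] = sqrt(Ka x [C2H5NH3+]) = sqrt(1.56e-11 x 0.1344) = 1.45e-6 M.
pH = -log(1.45e-6) = 5.84.

5.84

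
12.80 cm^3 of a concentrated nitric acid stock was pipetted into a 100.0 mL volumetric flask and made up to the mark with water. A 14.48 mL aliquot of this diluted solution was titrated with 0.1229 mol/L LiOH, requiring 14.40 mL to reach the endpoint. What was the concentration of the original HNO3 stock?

n(LiOH) = 0.1229 x 0.01440 = 0.001770 mol.
n(HNO3) in the aliquot = 0.001770 mol.
[diluted HNO3] = 0.001770 / 0.01448 = 0.1222 M.
Dilution factor = 100.0/12.80 = 7.812, so [stock] = 0.1222 x 7.812 = 0.955 M.

0.955 M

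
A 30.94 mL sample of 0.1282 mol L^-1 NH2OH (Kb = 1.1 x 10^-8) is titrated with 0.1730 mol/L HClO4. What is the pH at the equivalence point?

n(NH2OH) = 0.1282 x 0.03094 = 0.003967 mol; V(HClO4) at equivalence = 0.003967/0.1730 = 0.02293 L.
At equivalence the base is fully converted to NH3OH+; total volume = 0.05387 L, so [NH3OH+] = 0.003967/0.05387 = 0.07363 M.
Ka(NH3OH+) = Kw/Kb = 1.0e-14 / 1.1 x 10^-8 = 9.09e-7.
[H^+] = sqrt(Ka x [NH3OH+]) = sqrt(9.09e-7 x 0.07363) = 0.000259 M.
pH = -log(0.000259) = 3.59.

3.59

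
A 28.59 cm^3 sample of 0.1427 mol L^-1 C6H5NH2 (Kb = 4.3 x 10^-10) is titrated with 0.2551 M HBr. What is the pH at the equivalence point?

2.84

n(C6H5NH2) = 0.1427 x 0.02859 = 0.004080 mol; V(HBr) at equivalence = 0.004080/0.2551 = 0.01599 L.
At equivalence the base is fully converted to C6H5NH3+; total volume = 0.04458 L, so [C6H5NH3+] = 0.004080/0.04458 = 0.09151 M.
Ka(C6H5NH3+) = Kw/Kb = 1.0e-14 / 4.3 x 10^-10 = 2.33e-5.
[H^+] = sqrt(Ka x [C6H5NH3+]) = sqrt(2.33e-5 x 0.09151) = 0.00146 M.
pH = -log(0.00146) = 2.84.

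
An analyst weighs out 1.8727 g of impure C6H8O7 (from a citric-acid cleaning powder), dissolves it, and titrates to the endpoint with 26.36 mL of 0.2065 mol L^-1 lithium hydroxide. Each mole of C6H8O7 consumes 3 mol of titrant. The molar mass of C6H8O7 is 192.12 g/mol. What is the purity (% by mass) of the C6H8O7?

18.6%

n(LiOH) = 0.2065 x 0.02636 = 0.005443 mol.
n(C6H8O7) = 0.005443 / 3 = 0.001814 mol.
mass of C6H8O7 = 0.001814 x 192.12 = 0.3486 g.
% purity = 0.3486 / 1.8727 x 100 = 18.6%.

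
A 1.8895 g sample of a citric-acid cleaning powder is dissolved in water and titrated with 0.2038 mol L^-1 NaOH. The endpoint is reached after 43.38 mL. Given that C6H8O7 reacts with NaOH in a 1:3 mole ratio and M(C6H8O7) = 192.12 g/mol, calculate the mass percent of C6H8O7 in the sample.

30.0%

n(NaOH) = 0.2038 x 0.04338 = 0.008841 mol.
n(C6H8O7) = 0.008841 / 3 = 0.002947 mol.
mass of C6H8O7 = 0.002947 x 192.12 = 0.5662 g.
% purity = 0.5662 / 1.8895 x 100 = 30.0%.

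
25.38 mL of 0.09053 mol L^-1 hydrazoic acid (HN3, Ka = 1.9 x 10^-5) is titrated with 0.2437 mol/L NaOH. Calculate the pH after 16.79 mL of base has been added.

12.63

n(acid) = 0.09053 x 0.02538 = 0.002298 mol; n(NaOH) added = 0.2437 x 0.01679 = 0.004092 mol.
Base is in excess by 0.004092 - 0.002298 = 0.001794 mol in a total volume of 0.04217 L.
[OH^-] = 0.001794/0.04217 = 0.04254 M, so pOH = 1.37 and pH = 14.00 - 1.37 = 12.63.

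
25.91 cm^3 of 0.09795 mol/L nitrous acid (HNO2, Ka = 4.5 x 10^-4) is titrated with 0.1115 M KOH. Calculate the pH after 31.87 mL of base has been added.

n(acid) = 0.09795 x 0.02591 = 0.002538 mol; n(KOH) added = 0.1115 x 0.03187 = 0.003554 mol.
Base is in excess by 0.003554 - 0.002538 = 0.001016 mol in a total volume of 0.05778 L.
[OH^-] = 0.001016/0.05778 = 0.01758 M, so pOH = 1.76 and pH = 14.00 - 1.76 = 12.24.

12.24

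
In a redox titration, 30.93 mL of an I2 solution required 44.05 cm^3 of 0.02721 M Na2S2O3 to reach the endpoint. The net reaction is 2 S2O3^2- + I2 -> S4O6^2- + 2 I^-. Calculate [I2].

n(Na2S2O3) = 0.02721 x 0.04405 = 0.001199 mol.
From the balanced equation, 2 mol Na2S2O3 reacts with 1 mol I2, so n(I2) = 0.001199 x 1/2 = 0.0005993 mol.
[I2] = 0.0005993 / 0.03093 L = 0.0194 M.

0.0194 M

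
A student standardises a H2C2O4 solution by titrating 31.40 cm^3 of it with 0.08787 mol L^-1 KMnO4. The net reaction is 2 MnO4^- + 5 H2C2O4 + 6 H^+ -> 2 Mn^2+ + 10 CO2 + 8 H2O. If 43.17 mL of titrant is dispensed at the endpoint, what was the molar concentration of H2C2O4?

0.302 M

n(KMnO4) = 0.08787 x 0.04317 = 0.003793 mol.
From the balanced equation, 2 mol KMnO4 reacts with 5 mol H2C2O4, so n(H2C2O4) = 0.003793 x 5/2 = 0.009483 mol.
[H2C2O4] = 0.009483 / 0.03140 L = 0.302 M.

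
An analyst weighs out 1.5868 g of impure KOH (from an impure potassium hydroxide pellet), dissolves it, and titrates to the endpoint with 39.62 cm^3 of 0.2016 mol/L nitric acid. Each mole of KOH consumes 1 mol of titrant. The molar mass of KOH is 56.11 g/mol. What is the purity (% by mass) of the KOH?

n(HNO3) = 0.2016 x 0.03962 = 0.007987 mol.
n(KOH) = 0.007987 / 1 = 0.007987 mol.
mass of KOH = 0.007987 x 56.11 = 0.4482 g.
% purity = 0.4482 / 1.5868 x 100 = 28.2%.

28.2%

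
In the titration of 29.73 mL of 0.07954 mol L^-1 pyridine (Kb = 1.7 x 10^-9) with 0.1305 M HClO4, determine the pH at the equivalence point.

n(C5H5N) = 0.07954 x 0.02973 = 0.002365 mol; V(HClO4) at equivalence = 0.002365/0.1305 = 0.01812 L.
At equivalence the base is fully converted to C5H5NH+; total volume = 0.04785 L, so [C5H5NH+] = 0.002365/0.04785 = 0.04942 M.
Ka(C5H5NH+) = Kw/Kb = 1.0e-14 / 1.7 x 10^-9 = 5.88e-6.
[H^+] = sqrt(Ka x [C5H5NH+]) = sqrt(5.88e-6 x 0.04942) = 0.000539 M.
pH = -log(0.000539) = 3.27.

3.27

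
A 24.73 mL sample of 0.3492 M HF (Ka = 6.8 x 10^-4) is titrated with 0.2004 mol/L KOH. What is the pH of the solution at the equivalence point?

8.14

n(HF) = 0.3492 x 0.02473 = 0.008636 mol; V(KOH) at equivalence = 0.008636/0.2004 = 0.04309 L.
At equivalence all the acid is converted to F-; total volume = 0.02473 + 0.04309 = 0.06782 L, so [F-] = 0.008636/0.06782 = 0.1273 M.
Kb = Kw/Ka = 1.0e-14 / 6.8 x 10^-4 = 1.47e-11.
[OH^-] = sqrt(Kb x [F-]) = sqrt(1.47e-11 x 0.1273) = 1.37e-6 M.
pOH = 5.86, so pH = 14.00 - 5.86 = 8.14.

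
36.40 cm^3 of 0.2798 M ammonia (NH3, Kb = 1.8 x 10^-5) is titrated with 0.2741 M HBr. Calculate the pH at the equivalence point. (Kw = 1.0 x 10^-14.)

5.06

n(NH3) = 0.2798 x 0.03640 = 0.01018 mol; V(HBr) at equivalence = 0.01018/0.2741 = 0.03716 L.
At equivalence the base is fully converted to NH4+; total volume = 0.07356 L, so [NH4+] = 0.01018/0.07356 = 0.1385 M.
Ka(NH4+) = Kw/Kb = 1.0e-14 / 1.8 x 10^-5 = 5.56e-10.
[H^+] = sqrt(Ka x [NH4+]) = sqrt(5.56e-10 x 0.1385) = 8.77e-6 M.
pH = -log(8.77e-6) = 5.06.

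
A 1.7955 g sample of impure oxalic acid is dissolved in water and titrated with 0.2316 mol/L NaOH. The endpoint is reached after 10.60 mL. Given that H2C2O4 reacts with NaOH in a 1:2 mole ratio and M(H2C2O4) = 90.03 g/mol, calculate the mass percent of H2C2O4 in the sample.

n(NaOH) = 0.2316 x 0.01060 = 0.002455 mol.
n(H2C2O4) = 0.002455 / 2 = 0.001227 mol.
mass of H2C2O4 = 0.001227 x 90.03 = 0.1105 g.
% purity = 0.1105 / 1.7955 x 100 = 6.15%.

6.15%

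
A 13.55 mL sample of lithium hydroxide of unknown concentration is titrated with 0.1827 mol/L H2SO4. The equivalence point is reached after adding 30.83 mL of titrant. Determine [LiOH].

n(H2SO4) delivered = 0.1827 x 0.03083 = 0.005633 mol.
The reaction is 2 LiOH + 1 H2SO4, so n(LiOH) = 0.005633 x 2/1 = 0.01127 mol.
[LiOH] = 0.01127 mol / 0.01355 L = 0.831 M.

0.831 M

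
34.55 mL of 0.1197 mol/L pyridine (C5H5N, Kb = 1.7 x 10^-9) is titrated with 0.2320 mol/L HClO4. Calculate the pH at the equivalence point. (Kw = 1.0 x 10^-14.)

n(C5H5N) = 0.1197 x 0.03455 = 0.004136 mol; V(HClO4) at equivalence = 0.004136/0.2320 = 0.01783 L.
At equivalence the base is fully converted to C5H5NH+; total volume = 0.05238 L, so [C5H5NH+] = 0.004136/0.05238 = 0.07896 M.
Ka(C5H5NH+) = Kw/Kb = 1.0e-14 / 1.7 x 10^-9 = 5.88e-6.
[H^+] = sqrt(Ka x [C5H5NH+]) = sqrt(5.88e-6 x 0.07896) = 0.000682 M.
pH = -log(0.000682) = 3.17.

3.17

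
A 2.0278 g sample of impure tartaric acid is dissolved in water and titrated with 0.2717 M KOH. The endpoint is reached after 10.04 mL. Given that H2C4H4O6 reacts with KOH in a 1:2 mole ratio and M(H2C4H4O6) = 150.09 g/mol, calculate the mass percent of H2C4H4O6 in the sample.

10.1%

n(KOH) = 0.2717 x 0.01004 = 0.002728 mol.
n(H2C4H4O6) = 0.002728 / 2 = 0.001364 mol.
mass of H2C4H4O6 = 0.001364 x 150.09 = 0.2047 g.
% purity = 0.2047 / 2.0278 x 100 = 10.1%.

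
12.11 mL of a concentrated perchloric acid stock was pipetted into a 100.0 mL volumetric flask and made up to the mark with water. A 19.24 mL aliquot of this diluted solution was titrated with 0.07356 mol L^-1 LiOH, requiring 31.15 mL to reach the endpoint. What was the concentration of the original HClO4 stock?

n(LiOH) = 0.07356 x 0.03115 = 0.002291 mol.
n(HClO4) in the aliquot = 0.002291 mol.
[diluted HClO4] = 0.002291 / 0.01924 = 0.1191 M.
Dilution factor = 100.0/12.11 = 8.258, so [stock] = 0.1191 x 8.258 = 0.983 M.

0.983 M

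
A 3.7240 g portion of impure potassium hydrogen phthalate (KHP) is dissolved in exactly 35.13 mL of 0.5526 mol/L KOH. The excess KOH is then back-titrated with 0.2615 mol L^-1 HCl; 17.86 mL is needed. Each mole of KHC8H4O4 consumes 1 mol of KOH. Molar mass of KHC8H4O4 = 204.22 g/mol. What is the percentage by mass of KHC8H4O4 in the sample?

Total n(KOH) added = 0.5526 x 0.03513 = 0.01941 mol.
n(HCl) used = 0.2615 x 0.01786 = 0.004670 mol, which equals the excess n(KOH).
So n(KOH) consumed by the sample = 0.01941 - 0.004670 = 0.01474 mol.
n(KHC8H4O4) = 0.01474 / 1 = 0.01474 mol.
mass KHC8H4O4 = 0.01474 x 204.22 = 3.011 g, so %KHC8H4O4 = 3.011/3.7240 x 100 = 80.8%.

80.8%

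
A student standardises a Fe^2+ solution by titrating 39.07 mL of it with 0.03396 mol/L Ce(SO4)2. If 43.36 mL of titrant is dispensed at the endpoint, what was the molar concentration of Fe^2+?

n(Ce(SO4)2) = 0.03396 x 0.04336 = 0.001473 mol.
From the balanced equation, 1 mol Ce(SO4)2 reacts with 1 mol Fe^2+, so n(Fe^2+) = 0.001473 x 1/1 = 0.001473 mol.
[Fe^2+] = 0.001473 / 0.03907 L = 0.0377 M.

0.0377 M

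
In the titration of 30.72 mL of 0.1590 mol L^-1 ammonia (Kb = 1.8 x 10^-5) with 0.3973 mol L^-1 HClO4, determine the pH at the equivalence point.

n(NH3) = 0.1590 x 0.03072 = 0.004884 mol; V(HClO4) at equivalence = 0.004884/0.3973 = 0.01229 L.
At equivalence the base is fully converted to NH4+; total volume = 0.04301 L, so [NH4+] = 0.004884/0.04301 = 0.1136 M.
Ka(NH4+) = Kw/Kb = 1.0e-14 / 1.8 x 10^-5 = 5.56e-10.
[H^+] = sqrt(Ka x [NH4+]) = sqrt(5.56e-10 x 0.1136) = 7.94e-6 M.
pH = -log(7.94e-6) = 5.10.

5.10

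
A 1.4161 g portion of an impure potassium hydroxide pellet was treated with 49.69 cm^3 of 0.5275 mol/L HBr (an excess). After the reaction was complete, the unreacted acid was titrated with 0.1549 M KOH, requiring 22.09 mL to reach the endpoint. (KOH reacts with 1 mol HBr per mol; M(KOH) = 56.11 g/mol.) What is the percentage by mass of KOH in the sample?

Total n(HBr) added = 0.5275 x 0.04969 = 0.02621 mol.
n(KOH) used = 0.1549 x 0.02209 = 0.003422 mol, which equals the excess n(HBr).
So n(HBr) consumed by the sample = 0.02621 - 0.003422 = 0.02279 mol.
n(KOH) = 0.02279 / 1 = 0.02279 mol.
mass KOH = 0.02279 x 56.11 = 1.279 g, so %KOH = 1.279/1.4161 x 100 = 90.3%.

90.3%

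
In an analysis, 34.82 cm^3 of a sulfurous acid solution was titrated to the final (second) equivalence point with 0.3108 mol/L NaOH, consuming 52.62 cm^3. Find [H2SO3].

0.235 M

n(NaOH) = 0.3108 x 0.05262 = 0.01635 mol.
At the final (second) equivalence point, 2 mol OH^- react per mol H2SO3, so n(H2SO3) = 0.01635 / 2 = 0.008177 mol.
[H2SO3] = 0.008177 / 0.03482 L = 0.235 M.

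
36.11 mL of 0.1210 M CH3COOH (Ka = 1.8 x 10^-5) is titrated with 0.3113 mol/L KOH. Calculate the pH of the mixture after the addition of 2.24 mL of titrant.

4.02

Initial n(CH3COOH) = 0.1210 x 0.03611 = 0.004369 mol.
n(KOH) added = 0.3113 x 0.002240 = 0.0006973 mol, converting that many moles of CH3COOH to CH3COO-.
Remaining n(CH3COOH) = 0.003672 mol; n(CH3COO-) = 0.0006973 mol.
By Henderson-Hasselbalch, pH = pKa + log([A^-]/[HA]) = 4.74 + log(0.0006973/0.003672) = 4.74 + (-0.72) = 4.02.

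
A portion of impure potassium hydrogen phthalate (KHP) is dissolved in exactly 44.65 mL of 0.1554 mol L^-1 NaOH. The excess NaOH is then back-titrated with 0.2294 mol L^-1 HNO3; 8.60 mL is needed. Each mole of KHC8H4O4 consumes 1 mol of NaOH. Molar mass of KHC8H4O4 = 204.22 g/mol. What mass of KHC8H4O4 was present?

1.01 g

Total n(NaOH) added = 0.1554 x 0.04465 = 0.006939 mol.
n(HNO3) used = 0.2294 x 0.008600 = 0.001973 mol, which equals the excess n(NaOH).
So n(NaOH) consumed by the sample = 0.006939 - 0.001973 = 0.004966 mol.
n(KHC8H4O4) = 0.004966 / 1 = 0.004966 mol.
mass = 0.004966 mol x 204.22 g/mol = 1.01 g.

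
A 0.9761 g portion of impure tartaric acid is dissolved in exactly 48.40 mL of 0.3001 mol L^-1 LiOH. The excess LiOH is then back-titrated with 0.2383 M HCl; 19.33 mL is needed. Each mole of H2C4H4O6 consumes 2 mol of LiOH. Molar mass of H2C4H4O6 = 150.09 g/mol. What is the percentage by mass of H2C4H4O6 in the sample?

Total n(LiOH) added = 0.3001 x 0.04840 = 0.01452 mol.
n(HCl) used = 0.2383 x 0.01933 = 0.004606 mol, which equals the excess n(LiOH).
So n(LiOH) consumed by the sample = 0.01452 - 0.004606 = 0.009919 mol.
n(H2C4H4O6) = 0.009919 / 2 = 0.004959 mol.
mass H2C4H4O6 = 0.004959 x 150.09 = 0.7443 g, so %H2C4H4O6 = 0.7443/0.9761 x 100 = 76.3%.

76.3%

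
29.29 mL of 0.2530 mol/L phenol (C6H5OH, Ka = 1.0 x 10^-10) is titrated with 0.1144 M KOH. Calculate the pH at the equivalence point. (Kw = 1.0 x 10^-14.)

11.45

n(C6H5OH) = 0.2530 x 0.02929 = 0.007410 mol; V(KOH) at equivalence = 0.007410/0.1144 = 0.06478 L.
At equivalence all the acid is converted to C6H5O-; total volume = 0.02929 + 0.06478 = 0.09407 L, so [C6H5O-] = 0.007410/0.09407 = 0.07878 M.
Kb = Kw/Ka = 1.0e-14 / 1.0 x 10^-10 = 0.000100.
[OH^-] = sqrt(Kb x [C6H5O-]) = sqrt(0.000100 x 0.07878) = 0.00281 M.
pOH = 2.55, so pH = 14.00 - 2.55 = 11.45.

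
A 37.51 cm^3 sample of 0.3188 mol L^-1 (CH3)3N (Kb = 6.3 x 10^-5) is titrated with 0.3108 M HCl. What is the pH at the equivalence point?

5.30

n((CH3)3N) = 0.3188 x 0.03751 = 0.01196 mol; V(HCl) at equivalence = 0.01196/0.3108 = 0.03848 L.
At equivalence the base is fully converted to (CH3)3NH+; total volume = 0.07599 L, so [(CH3)3NH+] = 0.01196/0.07599 = 0.1574 M.
Ka((CH3)3NH+) = Kw/Kb = 1.0e-14 / 6.3 x 10^-5 = 1.59e-10.
[H^+] = sqrt(Ka x [(CH3)3NH+]) = sqrt(1.59e-10 x 0.1574) = 5.00e-6 M.
pH = -log(5.00e-6) = 5.30.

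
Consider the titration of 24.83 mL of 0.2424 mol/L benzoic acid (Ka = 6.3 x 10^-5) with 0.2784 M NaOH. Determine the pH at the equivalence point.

8.66

n(C6H5COOH) = 0.2424 x 0.02483 = 0.006019 mol; V(NaOH) at equivalence = 0.006019/0.2784 = 0.02162 L.
At equivalence all the acid is converted to C6H5COO-; total volume = 0.02483 + 0.02162 = 0.04645 L, so [C6H5COO-] = 0.006019/0.04645 = 0.1296 M.
Kb = Kw/Ka = 1.0e-14 / 6.3 x 10^-5 = 1.59e-10.
[OH^-] = sqrt(Kb x [C6H5COO-]) = sqrt(1.59e-10 x 0.1296) = 4.54e-6 M.
pOH = 5.34, so pH = 14.00 - 5.34 = 8.66.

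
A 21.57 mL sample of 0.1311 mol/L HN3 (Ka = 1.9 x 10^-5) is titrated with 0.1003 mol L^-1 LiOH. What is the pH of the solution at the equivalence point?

8.74

n(HN3) = 0.1311 x 0.02157 = 0.002828 mol; V(LiOH) at equivalence = 0.002828/0.1003 = 0.02819 L.
At equivalence all the acid is converted to N3-; total volume = 0.02157 + 0.02819 = 0.04976 L, so [N3-] = 0.002828/0.04976 = 0.05683 M.
Kb = Kw/Ka = 1.0e-14 / 1.9 x 10^-5 = 5.26e-10.
[OH^-] = sqrt(Kb x [N3-]) = sqrt(5.26e-10 x 0.05683) = 5.47e-6 M.
pOH = 5.26, so pH = 14.00 - 5.26 = 8.74.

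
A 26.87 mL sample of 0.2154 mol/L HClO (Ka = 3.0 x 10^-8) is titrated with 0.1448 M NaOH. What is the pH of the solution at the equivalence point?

10.23

n(HClO) = 0.2154 x 0.02687 = 0.005788 mol; V(NaOH) at equivalence = 0.005788/0.1448 = 0.03997 L.
At equivalence all the acid is converted to ClO-; total volume = 0.02687 + 0.03997 = 0.06684 L, so [ClO-] = 0.005788/0.06684 = 0.08659 M.
Kb = Kw/Ka = 1.0e-14 / 3.0 x 10^-8 = 3.33e-7.
[OH^-] = sqrt(Kb x [ClO-]) = sqrt(3.33e-7 x 0.08659) = 0.000170 M.
pOH = 3.77, so pH = 14.00 - 3.77 = 10.23.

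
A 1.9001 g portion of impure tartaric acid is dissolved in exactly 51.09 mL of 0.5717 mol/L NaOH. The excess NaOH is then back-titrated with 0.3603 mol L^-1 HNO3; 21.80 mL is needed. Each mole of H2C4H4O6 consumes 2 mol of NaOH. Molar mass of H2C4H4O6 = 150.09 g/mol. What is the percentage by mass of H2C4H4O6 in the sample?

Total n(NaOH) added = 0.5717 x 0.05109 = 0.02921 mol.
n(HNO3) used = 0.3603 x 0.02180 = 0.007855 mol, which equals the excess n(NaOH).
So n(NaOH) consumed by the sample = 0.02921 - 0.007855 = 0.02135 mol.
n(H2C4H4O6) = 0.02135 / 2 = 0.01068 mol.
mass H2C4H4O6 = 0.01068 x 150.09 = 1.602 g, so %H2C4H4O6 = 1.602/1.9001 x 100 = 84.3%.

84.3%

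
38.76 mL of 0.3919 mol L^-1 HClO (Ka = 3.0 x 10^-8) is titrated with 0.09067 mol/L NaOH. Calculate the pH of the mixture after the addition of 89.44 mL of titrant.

Initial n(HClO) = 0.3919 x 0.03876 = 0.01519 mol.
n(NaOH) added = 0.09067 x 0.08944 = 0.008110 mol, converting that many moles of HClO to ClO-.
Remaining n(HClO) = 0.007081 mol; n(ClO-) = 0.008110 mol.
By Henderson-Hasselbalch, pH = pKa + log([A^-]/[HA]) = 7.52 + log(0.008110/0.007081) = 7.52 + (+0.06) = 7.58.

7.58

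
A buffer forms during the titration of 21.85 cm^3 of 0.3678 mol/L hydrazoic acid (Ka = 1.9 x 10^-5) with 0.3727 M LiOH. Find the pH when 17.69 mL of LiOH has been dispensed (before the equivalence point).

Initial n(HN3) = 0.3678 x 0.02185 = 0.008036 mol.
n(LiOH) added = 0.3727 x 0.01769 = 0.006593 mol, converting that many moles of HN3 to N3-.
Remaining n(HN3) = 0.001443 mol; n(N3-) = 0.006593 mol.
By Henderson-Hasselbalch, pH = pKa + log([A^-]/[HA]) = 4.72 + log(0.006593/0.001443) = 4.72 + (+0.66) = 5.38.

5.38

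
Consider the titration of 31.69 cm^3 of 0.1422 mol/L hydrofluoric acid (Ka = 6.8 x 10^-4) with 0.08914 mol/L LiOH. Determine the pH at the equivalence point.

n(HF) = 0.1422 x 0.03169 = 0.004506 mol; V(LiOH) at equivalence = 0.004506/0.08914 = 0.05055 L.
At equivalence all the acid is converted to F-; total volume = 0.03169 + 0.05055 = 0.08224 L, so [F-] = 0.004506/0.08224 = 0.05479 M.
Kb = Kw/Ka = 1.0e-14 / 6.8 x 10^-4 = 1.47e-11.
[OH^-] = sqrt(Kb x [F-]) = sqrt(1.47e-11 x 0.05479) = 8.98e-7 M.
pOH = 6.05, so pH = 14.00 - 6.05 = 7.95.

7.95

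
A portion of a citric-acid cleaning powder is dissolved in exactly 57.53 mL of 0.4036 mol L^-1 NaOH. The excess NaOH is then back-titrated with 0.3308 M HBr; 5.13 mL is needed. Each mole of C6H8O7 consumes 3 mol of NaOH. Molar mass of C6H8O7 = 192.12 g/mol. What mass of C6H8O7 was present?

Total n(NaOH) added = 0.4036 x 0.05753 = 0.02322 mol.
n(HBr) used = 0.3308 x 0.005130 = 0.001697 mol, which equals the excess n(NaOH).
So n(NaOH) consumed by the sample = 0.02322 - 0.001697 = 0.02152 mol.
n(C6H8O7) = 0.02152 / 3 = 0.007174 mol.
mass = 0.007174 mol x 192.12 g/mol = 1.38 g.

1.38 g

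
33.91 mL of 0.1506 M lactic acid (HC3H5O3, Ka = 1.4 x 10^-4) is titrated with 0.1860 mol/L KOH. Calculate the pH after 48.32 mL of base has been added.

12.67

n(acid) = 0.1506 x 0.03391 = 0.005107 mol; n(KOH) added = 0.1860 x 0.04832 = 0.008988 mol.
Base is in excess by 0.008988 - 0.005107 = 0.003881 mol in a total volume of 0.08223 L.
[OH^-] = 0.003881/0.08223 = 0.04719 M, so pOH = 1.33 and pH = 14.00 - 1.33 = 12.67.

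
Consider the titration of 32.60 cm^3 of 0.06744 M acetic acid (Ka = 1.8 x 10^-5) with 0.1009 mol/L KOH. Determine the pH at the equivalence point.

n(CH3COOH) = 0.06744 x 0.03260 = 0.002199 mol; V(KOH) at equivalence = 0.002199/0.1009 = 0.02179 L.
At equivalence all the acid is converted to CH3COO-; total volume = 0.03260 + 0.02179 = 0.05439 L, so [CH3COO-] = 0.002199/0.05439 = 0.04042 M.
Kb = Kw/Ka = 1.0e-14 / 1.8 x 10^-5 = 5.56e-10.
[OH^-] = sqrt(Kb x [CH3COO-]) = sqrt(5.56e-10 x 0.04042) = 4.74e-6 M.
pOH = 5.32, so pH = 14.00 - 5.32 = 8.68.

8.68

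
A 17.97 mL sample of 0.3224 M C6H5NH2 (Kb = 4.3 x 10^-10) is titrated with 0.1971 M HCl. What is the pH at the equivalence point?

n(C6H5NH2) = 0.3224 x 0.01797 = 0.005794 mol; V(HCl) at equivalence = 0.005794/0.1971 = 0.02939 L.
At equivalence the base is fully converted to C6H5NH3+; total volume = 0.04736 L, so [C6H5NH3+] = 0.005794/0.04736 = 0.1223 M.
Ka(C6H5NH3+) = Kw/Kb = 1.0e-14 / 4.3 x 10^-10 = 2.33e-5.
[H^+] = sqrt(Ka x [C6H5NH3+]) = sqrt(2.33e-5 x 0.1223) = 0.00169 M.
pH = -log(0.00169) = 2.77.

2.77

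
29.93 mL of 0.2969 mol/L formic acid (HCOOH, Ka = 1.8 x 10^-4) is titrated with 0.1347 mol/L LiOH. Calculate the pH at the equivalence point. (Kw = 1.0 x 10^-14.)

8.36

n(HCOOH) = 0.2969 x 0.02993 = 0.008886 mol; V(LiOH) at equivalence = 0.008886/0.1347 = 0.06597 L.
At equivalence all the acid is converted to HCOO-; total volume = 0.02993 + 0.06597 = 0.09590 L, so [HCOO-] = 0.008886/0.09590 = 0.09266 M.
Kb = Kw/Ka = 1.0e-14 / 1.8 x 10^-4 = 5.56e-11.
[OH^-] = sqrt(Kb x [HCOO-]) = sqrt(5.56e-11 x 0.09266) = 2.27e-6 M.
pOH = 5.64, so pH = 14.00 - 5.64 = 8.36.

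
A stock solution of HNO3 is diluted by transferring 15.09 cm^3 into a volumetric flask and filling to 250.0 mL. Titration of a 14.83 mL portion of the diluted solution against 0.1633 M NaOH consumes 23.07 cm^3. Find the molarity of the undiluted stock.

4.21 M

n(NaOH) = 0.1633 x 0.02307 = 0.003767 mol.
n(HNO3) in the aliquot = 0.003767 mol.
[diluted HNO3] = 0.003767 / 0.01483 = 0.2540 M.
Dilution factor = 250.0/15.09 = 16.57, so [stock] = 0.2540 x 16.57 = 4.21 M.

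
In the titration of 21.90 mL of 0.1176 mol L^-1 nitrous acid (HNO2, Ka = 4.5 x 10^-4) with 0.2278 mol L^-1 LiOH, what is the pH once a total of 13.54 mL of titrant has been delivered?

12.16

n(acid) = 0.1176 x 0.02190 = 0.002575 mol; n(LiOH) added = 0.2278 x 0.01354 = 0.003084 mol.
Base is in excess by 0.003084 - 0.002575 = 0.0005090 mol in a total volume of 0.03544 L.
[OH^-] = 0.0005090/0.03544 = 0.01436 M, so pOH = 1.84 and pH = 14.00 - 1.84 = 12.16.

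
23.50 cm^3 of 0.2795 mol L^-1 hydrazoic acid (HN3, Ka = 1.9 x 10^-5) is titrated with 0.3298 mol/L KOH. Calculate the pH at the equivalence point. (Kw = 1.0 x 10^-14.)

n(HN3) = 0.2795 x 0.02350 = 0.006568 mol; V(KOH) at equivalence = 0.006568/0.3298 = 0.01992 L.
At equivalence all the acid is converted to N3-; total volume = 0.02350 + 0.01992 = 0.04342 L, so [N3-] = 0.006568/0.04342 = 0.1513 M.
Kb = Kw/Ka = 1.0e-14 / 1.9 x 10^-5 = 5.26e-10.
[OH^-] = sqrt(Kb x [N3-]) = sqrt(5.26e-10 x 0.1513) = 8.92e-6 M.
pOH = 5.05, so pH = 14.00 - 5.05 = 8.95.

8.95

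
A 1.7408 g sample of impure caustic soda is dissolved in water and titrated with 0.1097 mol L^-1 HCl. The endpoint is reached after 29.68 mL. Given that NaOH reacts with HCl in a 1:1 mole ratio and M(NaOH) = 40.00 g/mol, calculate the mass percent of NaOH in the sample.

7.48%

n(HCl) = 0.1097 x 0.02968 = 0.003256 mol.
n(NaOH) = 0.003256 / 1 = 0.003256 mol.
mass of NaOH = 0.003256 x 40.00 = 0.1302 g.
% purity = 0.1302 / 1.7408 x 100 = 7.48%.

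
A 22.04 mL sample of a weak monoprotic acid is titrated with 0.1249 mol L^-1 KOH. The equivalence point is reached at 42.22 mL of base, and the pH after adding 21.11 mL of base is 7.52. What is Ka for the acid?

21.11 mL is half of the equivalence volume, so this is the half-equivalence point where [HA] = [A^-].
At half-equivalence pH = pKa, so pKa = 7.52.
Ka = 10^(-7.52) = 3.0 x 10^-8.

3.0 x 10^-8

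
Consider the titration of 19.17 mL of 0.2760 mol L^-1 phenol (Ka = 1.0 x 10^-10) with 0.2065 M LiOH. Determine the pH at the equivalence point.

n(C6H5OH) = 0.2760 x 0.01917 = 0.005291 mol; V(LiOH) at equivalence = 0.005291/0.2065 = 0.02562 L.
At equivalence all the acid is converted to C6H5O-; total volume = 0.01917 + 0.02562 = 0.04479 L, so [C6H5O-] = 0.005291/0.04479 = 0.1181 M.
Kb = Kw/Ka = 1.0e-14 / 1.0 x 10^-10 = 0.000100.
[OH^-] = sqrt(Kb x [C6H5O-]) = sqrt(0.000100 x 0.1181) = 0.00344 M.
pOH = 2.46, so pH = 14.00 - 2.46 = 11.54.

11.54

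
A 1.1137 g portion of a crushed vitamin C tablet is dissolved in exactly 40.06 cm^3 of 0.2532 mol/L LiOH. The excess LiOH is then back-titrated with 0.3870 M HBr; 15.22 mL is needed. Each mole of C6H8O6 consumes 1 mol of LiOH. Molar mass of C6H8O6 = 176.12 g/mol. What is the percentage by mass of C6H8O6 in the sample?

Total n(LiOH) added = 0.2532 x 0.04006 = 0.01014 mol.
n(HBr) used = 0.3870 x 0.01522 = 0.005890 mol, which equals the excess n(LiOH).
So n(LiOH) consumed by the sample = 0.01014 - 0.005890 = 0.004253 mol.
n(C6H8O6) = 0.004253 / 1 = 0.004253 mol.
mass C6H8O6 = 0.004253 x 176.12 = 0.7490 g, so %C6H8O6 = 0.7490/1.1137 x 100 = 67.3%.

67.3%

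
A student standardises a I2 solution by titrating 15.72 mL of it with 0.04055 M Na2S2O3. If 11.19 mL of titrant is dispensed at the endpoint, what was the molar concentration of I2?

0.0144 M

n(Na2S2O3) = 0.04055 x 0.01119 = 0.0004538 mol.
From the balanced equation, 2 mol Na2S2O3 reacts with 1 mol I2, so n(I2) = 0.0004538 x 1/2 = 0.0002269 mol.
[I2] = 0.0002269 / 0.01572 L = 0.0144 M.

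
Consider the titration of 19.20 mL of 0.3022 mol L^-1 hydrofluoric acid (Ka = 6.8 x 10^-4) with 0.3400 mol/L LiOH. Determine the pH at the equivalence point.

8.19

n(HF) = 0.3022 x 0.01920 = 0.005802 mol; V(LiOH) at equivalence = 0.005802/0.3400 = 0.01707 L.
At equivalence all the acid is converted to F-; total volume = 0.01920 + 0.01707 = 0.03627 L, so [F-] = 0.005802/0.03627 = 0.1600 M.
Kb = Kw/Ka = 1.0e-14 / 6.8 x 10^-4 = 1.47e-11.
[OH^-] = sqrt(Kb x [F-]) = sqrt(1.47e-11 x 0.1600) = 1.53e-6 M.
pOH = 5.81, so pH = 14.00 - 5.81 = 8.19.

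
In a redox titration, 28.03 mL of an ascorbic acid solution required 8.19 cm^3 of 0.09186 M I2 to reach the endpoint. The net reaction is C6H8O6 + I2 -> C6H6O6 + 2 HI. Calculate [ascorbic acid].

n(I2) = 0.09186 x 0.008190 = 0.0007523 mol.
From the balanced equation, 1 mol I2 reacts with 1 mol ascorbic acid, so n(ascorbic acid) = 0.0007523 x 1/1 = 0.0007523 mol.
[ascorbic acid] = 0.0007523 / 0.02803 L = 0.0268 M.

0.0268 M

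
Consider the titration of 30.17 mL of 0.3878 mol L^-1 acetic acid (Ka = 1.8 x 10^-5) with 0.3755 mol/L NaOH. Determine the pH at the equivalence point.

9.01

n(CH3COOH) = 0.3878 x 0.03017 = 0.01170 mol; V(NaOH) at equivalence = 0.01170/0.3755 = 0.03116 L.
At equivalence all the acid is converted to CH3COO-; total volume = 0.03017 + 0.03116 = 0.06133 L, so [CH3COO-] = 0.01170/0.06133 = 0.1908 M.
Kb = Kw/Ka = 1.0e-14 / 1.8 x 10^-5 = 5.56e-10.
[OH^-] = sqrt(Kb x [CH3COO-]) = sqrt(5.56e-10 x 0.1908) = 1.03e-5 M.
pOH = 4.99, so pH = 14.00 - 4.99 = 9.01.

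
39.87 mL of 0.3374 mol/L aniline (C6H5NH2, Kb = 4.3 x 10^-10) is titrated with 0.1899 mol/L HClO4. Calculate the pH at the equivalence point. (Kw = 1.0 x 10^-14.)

2.77

n(C6H5NH2) = 0.3374 x 0.03987 = 0.01345 mol; V(HClO4) at equivalence = 0.01345/0.1899 = 0.07084 L.
At equivalence the base is fully converted to C6H5NH3+; total volume = 0.1107 L, so [C6H5NH3+] = 0.01345/0.1107 = 0.1215 M.
Ka(C6H5NH3+) = Kw/Kb = 1.0e-14 / 4.3 x 10^-10 = 2.33e-5.
[H^+] = sqrt(Ka x [C6H5NH3+]) = sqrt(2.33e-5 x 0.1215) = 0.00168 M.
pH = -log(0.00168) = 2.77.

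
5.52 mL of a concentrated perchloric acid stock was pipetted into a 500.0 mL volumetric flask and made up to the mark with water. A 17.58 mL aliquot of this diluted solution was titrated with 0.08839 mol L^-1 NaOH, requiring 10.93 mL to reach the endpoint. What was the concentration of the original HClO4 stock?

n(NaOH) = 0.08839 x 0.01093 = 0.0009661 mol.
n(HClO4) in the aliquot = 0.0009661 mol.
[diluted HClO4] = 0.0009661 / 0.01758 = 0.05495 M.
Dilution factor = 500.0/5.520 = 90.58, so [stock] = 0.05495 x 90.58 = 4.98 M.

4.98 M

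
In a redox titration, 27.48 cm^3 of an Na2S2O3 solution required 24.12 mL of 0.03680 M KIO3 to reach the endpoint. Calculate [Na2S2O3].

0.194 M

n(KIO3) = 0.03680 x 0.02412 = 0.0008876 mol.
From the balanced equation, 1 mol KIO3 reacts with 6 mol Na2S2O3, so n(Na2S2O3) = 0.0008876 x 6/1 = 0.005326 mol.
[Na2S2O3] = 0.005326 / 0.02748 L = 0.194 M.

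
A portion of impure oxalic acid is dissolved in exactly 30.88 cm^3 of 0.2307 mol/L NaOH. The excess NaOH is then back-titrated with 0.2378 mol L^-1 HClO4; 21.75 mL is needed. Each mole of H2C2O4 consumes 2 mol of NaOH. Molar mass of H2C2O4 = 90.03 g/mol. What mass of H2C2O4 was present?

Total n(NaOH) added = 0.2307 x 0.03088 = 0.007124 mol.
n(HClO4) used = 0.2378 x 0.02175 = 0.005172 mol, which equals the excess n(NaOH).
So n(NaOH) consumed by the sample = 0.007124 - 0.005172 = 0.001952 mol.
n(H2C2O4) = 0.001952 / 2 = 0.0009759 mol.
mass = 0.0009759 mol x 90.03 g/mol = 0.0879 g.

0.0879 g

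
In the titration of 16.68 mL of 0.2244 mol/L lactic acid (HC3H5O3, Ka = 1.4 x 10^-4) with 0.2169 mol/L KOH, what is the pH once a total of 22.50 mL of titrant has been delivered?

12.46

n(acid) = 0.2244 x 0.01668 = 0.003743 mol; n(KOH) added = 0.2169 x 0.02250 = 0.004880 mol.
Base is in excess by 0.004880 - 0.003743 = 0.001137 mol in a total volume of 0.03918 L.
[OH^-] = 0.001137/0.03918 = 0.02903 M, so pOH = 1.54 and pH = 14.00 - 1.54 = 12.46.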